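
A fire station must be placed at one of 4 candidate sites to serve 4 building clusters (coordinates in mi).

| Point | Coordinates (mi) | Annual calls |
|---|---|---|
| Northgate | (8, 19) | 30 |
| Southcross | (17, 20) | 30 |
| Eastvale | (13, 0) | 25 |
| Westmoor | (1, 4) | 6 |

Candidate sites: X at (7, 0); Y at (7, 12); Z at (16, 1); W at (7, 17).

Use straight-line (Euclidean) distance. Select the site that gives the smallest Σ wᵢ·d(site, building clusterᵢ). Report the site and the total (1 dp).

Total weighted distance at each candidate:
  X (7, 0): total = 1434.9
  Y (7, 12): total = 991.7
  Z (16, 1): total = 1332.6
  W (7, 17): total = 916.9
Minimum is at W with total 916.9 mi.

W, total 916.9 mi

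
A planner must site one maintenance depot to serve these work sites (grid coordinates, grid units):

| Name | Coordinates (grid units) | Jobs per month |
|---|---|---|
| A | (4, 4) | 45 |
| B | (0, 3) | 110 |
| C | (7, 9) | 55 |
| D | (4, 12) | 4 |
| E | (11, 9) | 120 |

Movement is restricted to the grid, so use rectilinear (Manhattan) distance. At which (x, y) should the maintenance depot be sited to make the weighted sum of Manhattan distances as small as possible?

(7, 9)

Manhattan distance separates: Σwᵢ(|x−xᵢ|+|y−yᵢ|) = Σwᵢ|x−xᵢ| + Σwᵢ|y−yᵢ|, so x and y are optimised independently as 1-D weighted medians.
Total weight W = 334; half = 167.
x-coordinate, sorted with cumulative weight:
  x=0 (B, w=110) cum 110
  x=4 (A, w=45) cum 155
  x=4 (D, w=4) cum 159
  x=7 (C, w=55) cum 214  ← median
  x=11 (E, w=120) cum 334
⇒ x* = 7
y-coordinate, sorted with cumulative weight:
  y=3 (B, w=110) cum 110
  y=4 (A, w=45) cum 155
  y=9 (C, w=55) cum 210  ← median
  y=9 (E, w=120) cum 330
  y=12 (D, w=4) cum 334
⇒ y* = 9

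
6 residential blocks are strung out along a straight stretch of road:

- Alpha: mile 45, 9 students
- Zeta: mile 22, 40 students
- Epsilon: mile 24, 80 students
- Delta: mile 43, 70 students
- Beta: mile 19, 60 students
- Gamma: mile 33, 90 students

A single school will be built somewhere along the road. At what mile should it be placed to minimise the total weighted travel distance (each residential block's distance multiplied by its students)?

For a sum of weighted absolute distances on a line, the optimum is the weighted median (not the mean). Total weight W = 349; half-weight = 174.5.
Sort by position and accumulate weight:
  mile 19 (Beta, w=60) → cum 60
  mile 22 (Zeta, w=40) → cum 100
  mile 24 (Epsilon, w=80) → cum 180  ≥ 174.5 → median here
  mile 33 (Gamma, w=90) → cum 270
  mile 43 (Delta, w=70) → cum 340
  mile 45 (Alpha, w=9) → cum 349
Optimal location: mile 24.

x = 24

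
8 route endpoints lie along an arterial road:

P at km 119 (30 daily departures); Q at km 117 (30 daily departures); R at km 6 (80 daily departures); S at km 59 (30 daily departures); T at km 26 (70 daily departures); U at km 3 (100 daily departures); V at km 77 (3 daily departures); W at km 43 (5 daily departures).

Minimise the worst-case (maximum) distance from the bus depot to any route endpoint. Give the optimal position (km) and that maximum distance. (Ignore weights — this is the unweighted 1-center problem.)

location 61, max distance 58

The 1-center on a line is the midpoint of the two extreme points: leftmost at 3, rightmost at 119.
Optimal location = (3 + 119)/2 = 61; maximum distance = (119 − 3)/2 = 58.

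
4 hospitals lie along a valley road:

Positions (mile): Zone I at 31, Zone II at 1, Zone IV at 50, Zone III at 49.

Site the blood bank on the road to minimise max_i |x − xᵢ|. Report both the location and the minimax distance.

location 25.5, max distance 24.5

The 1-center on a line is the midpoint of the two extreme points: leftmost at 1, rightmost at 50.
Optimal location = (1 + 50)/2 = 25.5; maximum distance = (50 − 1)/2 = 24.5.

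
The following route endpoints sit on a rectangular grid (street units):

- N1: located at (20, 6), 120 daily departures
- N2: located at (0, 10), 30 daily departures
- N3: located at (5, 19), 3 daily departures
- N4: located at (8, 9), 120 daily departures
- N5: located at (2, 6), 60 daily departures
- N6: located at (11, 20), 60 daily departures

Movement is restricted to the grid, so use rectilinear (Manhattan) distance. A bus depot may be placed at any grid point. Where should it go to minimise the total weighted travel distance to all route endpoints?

Manhattan distance separates: Σwᵢ(|x−xᵢ|+|y−yᵢ|) = Σwᵢ|x−xᵢ| + Σwᵢ|y−yᵢ|, so x and y are optimised independently as 1-D weighted medians.
Total weight W = 393; half = 196.5.
x-coordinate, sorted with cumulative weight:
  x=0 (N2, w=30) cum 30
  x=2 (N5, w=60) cum 90
  x=5 (N3, w=3) cum 93
  x=8 (N4, w=120) cum 213  ← median
  x=11 (N6, w=60) cum 273
  x=20 (N1, w=120) cum 393
⇒ x* = 8
y-coordinate, sorted with cumulative weight:
  y=6 (N1, w=120) cum 120
  y=6 (N5, w=60) cum 180
  y=9 (N4, w=120) cum 300  ← median
  y=10 (N2, w=30) cum 330
  y=19 (N3, w=3) cum 333
  y=20 (N6, w=60) cum 393
⇒ y* = 9

(8, 9)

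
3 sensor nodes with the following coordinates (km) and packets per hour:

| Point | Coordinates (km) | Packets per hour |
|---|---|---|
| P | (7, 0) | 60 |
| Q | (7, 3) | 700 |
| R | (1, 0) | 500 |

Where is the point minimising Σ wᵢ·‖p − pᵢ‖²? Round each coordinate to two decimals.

The minimiser of Σwᵢ‖p−pᵢ‖² is the weighted centroid p* = (Σwᵢpᵢ)/(Σwᵢ).
Σwᵢ = 1260.
Σwᵢxᵢ = 60·7 + 700·7 + 500·1 = 5820.
Σwᵢyᵢ = 60·0 + 700·3 + 500·0 = 2100.
x* = 5820/1260 = 4.62, y* = 2100/1260 = 1.67.

(4.62, 1.67)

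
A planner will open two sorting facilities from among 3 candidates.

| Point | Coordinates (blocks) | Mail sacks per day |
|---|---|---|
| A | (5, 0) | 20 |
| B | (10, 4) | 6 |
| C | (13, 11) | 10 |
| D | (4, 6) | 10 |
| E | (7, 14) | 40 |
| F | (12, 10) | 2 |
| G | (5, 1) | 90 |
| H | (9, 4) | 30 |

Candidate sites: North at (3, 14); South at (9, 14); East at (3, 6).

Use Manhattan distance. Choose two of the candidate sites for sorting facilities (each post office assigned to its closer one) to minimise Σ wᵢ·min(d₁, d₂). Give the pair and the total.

{South, East}, total 1258

Evaluate every pair (each demand assigned to the nearer of the two):
  {South, East}: total = 1258
  {North, East}: total = 1410
  {North, South}: total = 2290
Best pair: {South, East} with total 1258.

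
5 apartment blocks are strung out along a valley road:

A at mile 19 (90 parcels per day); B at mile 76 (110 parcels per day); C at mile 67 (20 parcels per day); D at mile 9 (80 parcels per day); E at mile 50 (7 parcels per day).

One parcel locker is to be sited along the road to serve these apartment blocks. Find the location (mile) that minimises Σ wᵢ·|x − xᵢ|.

x = 19

For a sum of weighted absolute distances on a line, the optimum is the weighted median (not the mean). Total weight W = 307; half-weight = 153.5.
Sort by position and accumulate weight:
  mile 9 (D, w=80) → cum 80
  mile 19 (A, w=90) → cum 170  ≥ 153.5 → median here
  mile 50 (E, w=7) → cum 177
  mile 67 (C, w=20) → cum 197
  mile 76 (B, w=110) → cum 307
Optimal location: mile 19.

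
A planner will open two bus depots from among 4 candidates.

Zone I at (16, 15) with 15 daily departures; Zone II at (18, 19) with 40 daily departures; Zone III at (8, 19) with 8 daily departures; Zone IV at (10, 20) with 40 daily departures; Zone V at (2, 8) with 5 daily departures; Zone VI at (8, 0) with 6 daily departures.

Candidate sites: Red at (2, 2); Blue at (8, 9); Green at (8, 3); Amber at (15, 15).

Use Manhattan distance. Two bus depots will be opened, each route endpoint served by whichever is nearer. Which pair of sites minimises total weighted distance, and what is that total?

Evaluate every pair (each demand assigned to the nearer of the two):
  {Green, Amber}: total = 856
  {Red, Amber}: total = 861
  {Blue, Amber}: total = 864
  {Blue, Green}: total = 1663
  {Red, Blue}: total = 1688
  {Red, Green}: total = 2276
Best pair: {Green, Amber} with total 856.

{Green, Amber}, total 856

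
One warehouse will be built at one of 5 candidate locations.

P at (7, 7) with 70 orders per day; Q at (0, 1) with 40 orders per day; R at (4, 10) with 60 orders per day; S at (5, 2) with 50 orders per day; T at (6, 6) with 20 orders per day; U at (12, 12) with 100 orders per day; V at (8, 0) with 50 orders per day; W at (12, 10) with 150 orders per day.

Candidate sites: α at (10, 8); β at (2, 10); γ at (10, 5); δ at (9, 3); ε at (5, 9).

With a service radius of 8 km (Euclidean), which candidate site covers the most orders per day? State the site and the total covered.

Coverage radius r = 8 km; a point is covered iff (Δx)²+(Δy)² ≤ 8² = 64.
  α (10, 8): covers {P, R, S, T, U, W} → 450
  β (2, 10): covers {P, R, T} → 150
  γ (10, 5): covers {P, R, S, T, U, V, W} → 500
  δ (9, 3): covers {P, S, T, V, W} → 340
  ε (5, 9): covers {P, R, S, T, U, W} → 450
Maximum coverage at γ: 500 orders per day.

γ, covering 500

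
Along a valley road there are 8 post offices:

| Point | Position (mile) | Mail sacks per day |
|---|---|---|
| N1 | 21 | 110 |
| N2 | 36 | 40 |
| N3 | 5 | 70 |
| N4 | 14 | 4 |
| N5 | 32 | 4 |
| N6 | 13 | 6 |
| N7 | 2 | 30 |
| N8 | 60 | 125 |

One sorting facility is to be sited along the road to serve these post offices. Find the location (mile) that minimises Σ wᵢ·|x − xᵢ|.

x = 21

For a sum of weighted absolute distances on a line, the optimum is the weighted median (not the mean). Total weight W = 389; half-weight = 194.5.
Sort by position and accumulate weight:
  mile 2 (N7, w=30) → cum 30
  mile 5 (N3, w=70) → cum 100
  mile 13 (N6, w=6) → cum 106
  mile 14 (N4, w=4) → cum 110
  mile 21 (N1, w=110) → cum 220  ≥ 194.5 → median here
  mile 32 (N5, w=4) → cum 224
  mile 36 (N2, w=40) → cum 264
  mile 60 (N8, w=125) → cum 389
Optimal location: mile 21.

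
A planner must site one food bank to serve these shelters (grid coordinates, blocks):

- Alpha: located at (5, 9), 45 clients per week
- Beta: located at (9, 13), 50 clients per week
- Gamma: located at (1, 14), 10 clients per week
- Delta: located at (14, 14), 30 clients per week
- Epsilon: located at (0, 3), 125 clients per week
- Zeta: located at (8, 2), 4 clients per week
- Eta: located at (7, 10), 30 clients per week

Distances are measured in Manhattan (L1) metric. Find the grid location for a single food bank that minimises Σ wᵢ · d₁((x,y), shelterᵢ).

Manhattan distance separates: Σwᵢ(|x−xᵢ|+|y−yᵢ|) = Σwᵢ|x−xᵢ| + Σwᵢ|y−yᵢ|, so x and y are optimised independently as 1-D weighted medians.
Total weight W = 294; half = 147.
x-coordinate, sorted with cumulative weight:
  x=0 (Epsilon, w=125) cum 125
  x=1 (Gamma, w=10) cum 135
  x=5 (Alpha, w=45) cum 180  ← median
  x=7 (Eta, w=30) cum 210
  x=8 (Zeta, w=4) cum 214
  x=9 (Beta, w=50) cum 264
  x=14 (Delta, w=30) cum 294
⇒ x* = 5
y-coordinate, sorted with cumulative weight:
  y=2 (Zeta, w=4) cum 4
  y=3 (Epsilon, w=125) cum 129
  y=9 (Alpha, w=45) cum 174  ← median
  y=10 (Eta, w=30) cum 204
  y=13 (Beta, w=50) cum 254
  y=14 (Gamma, w=10) cum 264
  y=14 (Delta, w=30) cum 294
⇒ y* = 9

(5, 9)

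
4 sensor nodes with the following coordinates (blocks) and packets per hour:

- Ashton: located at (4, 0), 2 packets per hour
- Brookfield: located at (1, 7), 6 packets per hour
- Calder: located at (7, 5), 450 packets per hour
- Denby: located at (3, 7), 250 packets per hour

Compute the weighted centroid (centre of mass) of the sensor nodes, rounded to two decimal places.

(5.53, 5.71)

The minimiser of Σwᵢ‖p−pᵢ‖² is the weighted centroid p* = (Σwᵢpᵢ)/(Σwᵢ).
Σwᵢ = 708.
Σwᵢxᵢ = 2·4 + 6·1 + 450·7 + 250·3 = 3914.
Σwᵢyᵢ = 2·0 + 6·7 + 450·5 + 250·7 = 4042.
x* = 3914/708 = 5.53, y* = 4042/708 = 5.71.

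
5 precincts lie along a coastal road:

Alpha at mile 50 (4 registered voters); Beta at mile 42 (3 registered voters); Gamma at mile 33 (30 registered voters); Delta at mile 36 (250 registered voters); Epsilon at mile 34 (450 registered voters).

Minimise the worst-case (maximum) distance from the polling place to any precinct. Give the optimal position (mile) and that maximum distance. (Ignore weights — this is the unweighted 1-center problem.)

location 41.5, max distance 8.5

The 1-center on a line is the midpoint of the two extreme points: leftmost at 33, rightmost at 50.
Optimal location = (33 + 50)/2 = 41.5; maximum distance = (50 − 33)/2 = 8.5.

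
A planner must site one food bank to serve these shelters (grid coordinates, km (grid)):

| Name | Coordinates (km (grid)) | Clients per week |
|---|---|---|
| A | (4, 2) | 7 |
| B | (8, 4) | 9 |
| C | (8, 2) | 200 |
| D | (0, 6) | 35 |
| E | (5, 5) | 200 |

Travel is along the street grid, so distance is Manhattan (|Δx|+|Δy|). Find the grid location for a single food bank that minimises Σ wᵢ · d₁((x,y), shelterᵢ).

(5, 5)

Manhattan distance separates: Σwᵢ(|x−xᵢ|+|y−yᵢ|) = Σwᵢ|x−xᵢ| + Σwᵢ|y−yᵢ|, so x and y are optimised independently as 1-D weighted medians.
Total weight W = 451; half = 225.5.
x-coordinate, sorted with cumulative weight:
  x=0 (D, w=35) cum 35
  x=4 (A, w=7) cum 42
  x=5 (E, w=200) cum 242  ← median
  x=8 (B, w=9) cum 251
  x=8 (C, w=200) cum 451
⇒ x* = 5
y-coordinate, sorted with cumulative weight:
  y=2 (A, w=7) cum 7
  y=2 (C, w=200) cum 207
  y=4 (B, w=9) cum 216
  y=5 (E, w=200) cum 416  ← median
  y=6 (D, w=35) cum 451
⇒ y* = 5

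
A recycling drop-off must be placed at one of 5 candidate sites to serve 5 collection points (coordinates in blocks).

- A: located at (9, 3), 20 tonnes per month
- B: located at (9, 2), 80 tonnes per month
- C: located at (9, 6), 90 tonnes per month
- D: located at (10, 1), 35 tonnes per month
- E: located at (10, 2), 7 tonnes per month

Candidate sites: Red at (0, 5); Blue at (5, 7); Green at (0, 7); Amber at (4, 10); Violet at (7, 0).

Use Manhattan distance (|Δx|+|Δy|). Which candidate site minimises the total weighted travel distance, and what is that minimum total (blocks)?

Total weighted distance at each candidate:
  Red (0, 5): total = 2661
  Blue (5, 7): total = 1785
  Green (0, 7): total = 2945
  Amber (4, 10): total = 2713
  Violet (7, 0): total = 1315
Minimum is at Violet with total 1315 blocks.

Violet, total 1315 blocks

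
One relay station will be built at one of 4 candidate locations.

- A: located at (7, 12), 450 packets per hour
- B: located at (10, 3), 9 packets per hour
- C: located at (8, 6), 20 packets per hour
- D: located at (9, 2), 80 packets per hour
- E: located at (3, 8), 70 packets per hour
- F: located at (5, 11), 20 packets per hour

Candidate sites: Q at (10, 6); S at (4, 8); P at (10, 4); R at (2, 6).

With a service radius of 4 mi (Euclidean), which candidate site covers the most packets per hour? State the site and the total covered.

P, covering 109

Coverage radius r = 4 mi; a point is covered iff (Δx)²+(Δy)² ≤ 4² = 16.
  Q (10, 6): covers {B, C} → 29
  S (4, 8): covers {E, F} → 90
  P (10, 4): covers {B, C, D} → 109
  R (2, 6): covers {E} → 70
Maximum coverage at P: 109 packets per hour.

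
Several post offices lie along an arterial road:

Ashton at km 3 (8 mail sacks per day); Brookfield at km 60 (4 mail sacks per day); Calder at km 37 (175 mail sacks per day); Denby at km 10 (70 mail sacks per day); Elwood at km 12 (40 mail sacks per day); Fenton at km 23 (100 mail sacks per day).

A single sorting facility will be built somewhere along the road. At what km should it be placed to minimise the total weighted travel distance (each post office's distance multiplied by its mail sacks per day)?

x = 23

For a sum of weighted absolute distances on a line, the optimum is the weighted median (not the mean). Total weight W = 397; half-weight = 198.5.
Sort by position and accumulate weight:
  km 3 (Ashton, w=8) → cum 8
  km 10 (Denby, w=70) → cum 78
  km 12 (Elwood, w=40) → cum 118
  km 23 (Fenton, w=100) → cum 218  ≥ 198.5 → median here
  km 37 (Calder, w=175) → cum 393
  km 60 (Brookfield, w=4) → cum 397
Optimal location: km 23.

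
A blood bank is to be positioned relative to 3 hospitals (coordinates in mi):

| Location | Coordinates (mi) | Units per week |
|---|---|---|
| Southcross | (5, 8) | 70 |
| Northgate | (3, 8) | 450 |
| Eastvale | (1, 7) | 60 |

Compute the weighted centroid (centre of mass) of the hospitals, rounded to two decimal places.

(3.03, 7.90)

The minimiser of Σwᵢ‖p−pᵢ‖² is the weighted centroid p* = (Σwᵢpᵢ)/(Σwᵢ).
Σwᵢ = 580.
Σwᵢxᵢ = 70·5 + 450·3 + 60·1 = 1760.
Σwᵢyᵢ = 70·8 + 450·8 + 60·7 = 4580.
x* = 1760/580 = 3.03, y* = 4580/580 = 7.90.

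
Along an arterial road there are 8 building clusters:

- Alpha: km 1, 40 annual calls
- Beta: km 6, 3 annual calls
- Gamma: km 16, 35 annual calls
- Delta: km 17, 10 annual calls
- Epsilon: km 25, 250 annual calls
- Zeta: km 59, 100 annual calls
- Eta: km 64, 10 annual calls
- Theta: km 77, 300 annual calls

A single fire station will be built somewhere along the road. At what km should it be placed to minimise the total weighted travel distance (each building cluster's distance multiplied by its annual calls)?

For a sum of weighted absolute distances on a line, the optimum is the weighted median (not the mean). Total weight W = 748; half-weight = 374.
Sort by position and accumulate weight:
  km 1 (Alpha, w=40) → cum 40
  km 6 (Beta, w=3) → cum 43
  km 16 (Gamma, w=35) → cum 78
  km 17 (Delta, w=10) → cum 88
  km 25 (Epsilon, w=250) → cum 338
  km 59 (Zeta, w=100) → cum 438  ≥ 374 → median here
  km 64 (Eta, w=10) → cum 448
  km 77 (Theta, w=300) → cum 748
Optimal location: km 59.

x = 59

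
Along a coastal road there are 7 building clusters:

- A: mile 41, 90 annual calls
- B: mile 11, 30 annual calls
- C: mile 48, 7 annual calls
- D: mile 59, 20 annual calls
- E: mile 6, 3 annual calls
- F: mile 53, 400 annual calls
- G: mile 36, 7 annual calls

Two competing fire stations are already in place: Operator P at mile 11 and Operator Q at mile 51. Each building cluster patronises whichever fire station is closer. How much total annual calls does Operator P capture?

33

The indifferent point is the midpoint (11+51)/2 = 31; building clusters left of it (closer to Operator P at 11) go to Operator P, those right go to Operator Q.
  E at 6 (w=3) → Operator P
  B at 11 (w=30) → Operator P
  G at 36 (w=7) → Operator Q
  A at 41 (w=90) → Operator Q
  C at 48 (w=7) → Operator Q
  F at 53 (w=400) → Operator Q
  D at 59 (w=20) → Operator Q
Operator P captures 33; Operator Q captures 524.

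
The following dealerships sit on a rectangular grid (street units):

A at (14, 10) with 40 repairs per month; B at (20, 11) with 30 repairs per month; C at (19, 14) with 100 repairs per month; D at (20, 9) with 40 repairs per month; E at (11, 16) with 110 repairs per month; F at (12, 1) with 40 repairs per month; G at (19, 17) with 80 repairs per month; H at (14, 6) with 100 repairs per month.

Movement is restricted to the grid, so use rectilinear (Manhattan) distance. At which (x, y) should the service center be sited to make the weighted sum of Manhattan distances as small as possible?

(14, 14)

Manhattan distance separates: Σwᵢ(|x−xᵢ|+|y−yᵢ|) = Σwᵢ|x−xᵢ| + Σwᵢ|y−yᵢ|, so x and y are optimised independently as 1-D weighted medians.
Total weight W = 540; half = 270.
x-coordinate, sorted with cumulative weight:
  x=11 (E, w=110) cum 110
  x=12 (F, w=40) cum 150
  x=14 (A, w=40) cum 190
  x=14 (H, w=100) cum 290  ← median
  x=19 (C, w=100) cum 390
  x=19 (G, w=80) cum 470
  x=20 (B, w=30) cum 500
  x=20 (D, w=40) cum 540
⇒ x* = 14
y-coordinate, sorted with cumulative weight:
  y=1 (F, w=40) cum 40
  y=6 (H, w=100) cum 140
  y=9 (D, w=40) cum 180
  y=10 (A, w=40) cum 220
  y=11 (B, w=30) cum 250
  y=14 (C, w=100) cum 350  ← median
  y=16 (E, w=110) cum 460
  y=17 (G, w=80) cum 540
⇒ y* = 14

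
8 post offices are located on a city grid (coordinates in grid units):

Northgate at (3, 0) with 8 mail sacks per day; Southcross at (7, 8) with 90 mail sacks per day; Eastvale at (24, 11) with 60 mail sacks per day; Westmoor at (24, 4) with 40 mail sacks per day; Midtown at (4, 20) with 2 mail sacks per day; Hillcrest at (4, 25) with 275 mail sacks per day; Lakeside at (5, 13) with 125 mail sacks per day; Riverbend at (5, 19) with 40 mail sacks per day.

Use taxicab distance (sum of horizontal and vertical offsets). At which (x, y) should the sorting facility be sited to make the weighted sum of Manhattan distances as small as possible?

(5, 13)

Manhattan distance separates: Σwᵢ(|x−xᵢ|+|y−yᵢ|) = Σwᵢ|x−xᵢ| + Σwᵢ|y−yᵢ|, so x and y are optimised independently as 1-D weighted medians.
Total weight W = 640; half = 320.
x-coordinate, sorted with cumulative weight:
  x=3 (Northgate, w=8) cum 8
  x=4 (Midtown, w=2) cum 10
  x=4 (Hillcrest, w=275) cum 285
  x=5 (Lakeside, w=125) cum 410  ← median
  x=5 (Riverbend, w=40) cum 450
  x=7 (Southcross, w=90) cum 540
  x=24 (Eastvale, w=60) cum 600
  x=24 (Westmoor, w=40) cum 640
⇒ x* = 5
y-coordinate, sorted with cumulative weight:
  y=0 (Northgate, w=8) cum 8
  y=4 (Westmoor, w=40) cum 48
  y=8 (Southcross, w=90) cum 138
  y=11 (Eastvale, w=60) cum 198
  y=13 (Lakeside, w=125) cum 323  ← median
  y=19 (Riverbend, w=40) cum 363
  y=20 (Midtown, w=2) cum 365
  y=25 (Hillcrest, w=275) cum 640
⇒ y* = 13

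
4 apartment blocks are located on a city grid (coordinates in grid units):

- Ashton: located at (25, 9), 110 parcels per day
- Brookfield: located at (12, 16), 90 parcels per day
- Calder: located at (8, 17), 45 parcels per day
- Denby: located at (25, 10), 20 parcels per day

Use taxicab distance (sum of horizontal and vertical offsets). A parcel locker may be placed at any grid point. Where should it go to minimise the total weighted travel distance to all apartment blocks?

(12, 16)

Manhattan distance separates: Σwᵢ(|x−xᵢ|+|y−yᵢ|) = Σwᵢ|x−xᵢ| + Σwᵢ|y−yᵢ|, so x and y are optimised independently as 1-D weighted medians.
Total weight W = 265; half = 132.5.
x-coordinate, sorted with cumulative weight:
  x=8 (Calder, w=45) cum 45
  x=12 (Brookfield, w=90) cum 135  ← median
  x=25 (Ashton, w=110) cum 245
  x=25 (Denby, w=20) cum 265
⇒ x* = 12
y-coordinate, sorted with cumulative weight:
  y=9 (Ashton, w=110) cum 110
  y=10 (Denby, w=20) cum 130
  y=16 (Brookfield, w=90) cum 220  ← median
  y=17 (Calder, w=45) cum 265
⇒ y* = 16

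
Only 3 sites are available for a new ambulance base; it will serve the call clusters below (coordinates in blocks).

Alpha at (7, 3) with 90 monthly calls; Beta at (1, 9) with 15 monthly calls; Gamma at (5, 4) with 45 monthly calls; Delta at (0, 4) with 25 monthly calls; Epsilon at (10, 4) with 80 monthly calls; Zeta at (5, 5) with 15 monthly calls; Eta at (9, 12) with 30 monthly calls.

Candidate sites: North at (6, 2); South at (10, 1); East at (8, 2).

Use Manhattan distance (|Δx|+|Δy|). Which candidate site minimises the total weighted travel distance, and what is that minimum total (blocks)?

Total weighted distance at each candidate:
  North (6, 2): total = 1625
  South (10, 1): total = 2125
  East (8, 2): total = 1605
Minimum is at East with total 1605 blocks.

East, total 1605 blocks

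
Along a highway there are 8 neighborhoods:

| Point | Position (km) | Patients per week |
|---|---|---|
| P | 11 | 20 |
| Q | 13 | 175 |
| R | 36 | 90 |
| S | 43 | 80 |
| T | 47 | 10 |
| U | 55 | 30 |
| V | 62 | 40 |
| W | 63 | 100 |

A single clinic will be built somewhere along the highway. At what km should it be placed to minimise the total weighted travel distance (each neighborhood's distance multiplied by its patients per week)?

x = 36

For a sum of weighted absolute distances on a line, the optimum is the weighted median (not the mean). Total weight W = 545; half-weight = 272.5.
Sort by position and accumulate weight:
  km 11 (P, w=20) → cum 20
  km 13 (Q, w=175) → cum 195
  km 36 (R, w=90) → cum 285  ≥ 272.5 → median here
  km 43 (S, w=80) → cum 365
  km 47 (T, w=10) → cum 375
  km 55 (U, w=30) → cum 405
  km 62 (V, w=40) → cum 445
  km 63 (W, w=100) → cum 545
Optimal location: km 36.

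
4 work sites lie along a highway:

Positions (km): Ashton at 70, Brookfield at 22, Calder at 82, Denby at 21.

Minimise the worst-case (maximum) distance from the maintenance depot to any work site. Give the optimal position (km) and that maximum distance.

location 51.5, max distance 30.5

The 1-center on a line is the midpoint of the two extreme points: leftmost at 21, rightmost at 82.
Optimal location = (21 + 82)/2 = 51.5; maximum distance = (82 − 21)/2 = 30.5.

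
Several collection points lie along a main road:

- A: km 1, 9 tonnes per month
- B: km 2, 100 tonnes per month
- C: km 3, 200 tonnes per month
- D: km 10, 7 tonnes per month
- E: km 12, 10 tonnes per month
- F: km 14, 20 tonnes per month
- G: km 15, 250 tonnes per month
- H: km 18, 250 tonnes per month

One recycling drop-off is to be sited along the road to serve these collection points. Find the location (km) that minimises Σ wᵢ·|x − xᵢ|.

For a sum of weighted absolute distances on a line, the optimum is the weighted median (not the mean). Total weight W = 846; half-weight = 423.
Sort by position and accumulate weight:
  km 1 (A, w=9) → cum 9
  km 2 (B, w=100) → cum 109
  km 3 (C, w=200) → cum 309
  km 10 (D, w=7) → cum 316
  km 12 (E, w=10) → cum 326
  km 14 (F, w=20) → cum 346
  km 15 (G, w=250) → cum 596  ≥ 423 → median here
  km 18 (H, w=250) → cum 846
Optimal location: km 15.

x = 15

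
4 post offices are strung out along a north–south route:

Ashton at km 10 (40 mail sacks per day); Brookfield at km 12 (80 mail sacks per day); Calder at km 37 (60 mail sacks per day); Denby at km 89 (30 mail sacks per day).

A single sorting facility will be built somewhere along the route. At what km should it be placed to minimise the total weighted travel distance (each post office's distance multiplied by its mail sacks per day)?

x = 12

For a sum of weighted absolute distances on a line, the optimum is the weighted median (not the mean). Total weight W = 210; half-weight = 105.
Sort by position and accumulate weight:
  km 10 (Ashton, w=40) → cum 40
  km 12 (Brookfield, w=80) → cum 120  ≥ 105 → median here
  km 37 (Calder, w=60) → cum 180
  km 89 (Denby, w=30) → cum 210
Optimal location: km 12.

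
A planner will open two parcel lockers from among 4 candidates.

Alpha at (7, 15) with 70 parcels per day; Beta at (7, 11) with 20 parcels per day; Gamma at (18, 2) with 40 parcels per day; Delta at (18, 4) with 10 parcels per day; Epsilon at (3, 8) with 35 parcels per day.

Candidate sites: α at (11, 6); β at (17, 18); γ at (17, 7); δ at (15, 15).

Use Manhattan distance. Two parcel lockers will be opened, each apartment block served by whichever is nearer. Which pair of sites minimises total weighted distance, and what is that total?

Evaluate every pair (each demand assigned to the nearer of the two):
  {γ, δ}: total = 1605
  {α, δ}: total = 1620
  {α, γ}: total = 1720
  {α, β}: total = 1970
  {β, γ}: total = 1995
  {β, δ}: total = 2245
Best pair: {γ, δ} with total 1605.

{γ, δ}, total 1605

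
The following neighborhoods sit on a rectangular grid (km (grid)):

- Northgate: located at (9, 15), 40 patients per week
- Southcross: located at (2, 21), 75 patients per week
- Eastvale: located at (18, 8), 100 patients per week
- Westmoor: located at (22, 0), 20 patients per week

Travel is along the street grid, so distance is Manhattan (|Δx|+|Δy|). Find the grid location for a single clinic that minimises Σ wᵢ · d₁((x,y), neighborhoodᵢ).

(18, 8)

Manhattan distance separates: Σwᵢ(|x−xᵢ|+|y−yᵢ|) = Σwᵢ|x−xᵢ| + Σwᵢ|y−yᵢ|, so x and y are optimised independently as 1-D weighted medians.
Total weight W = 235; half = 117.5.
x-coordinate, sorted with cumulative weight:
  x=2 (Southcross, w=75) cum 75
  x=9 (Northgate, w=40) cum 115
  x=18 (Eastvale, w=100) cum 215  ← median
  x=22 (Westmoor, w=20) cum 235
⇒ x* = 18
y-coordinate, sorted with cumulative weight:
  y=0 (Westmoor, w=20) cum 20
  y=8 (Eastvale, w=100) cum 120  ← median
  y=15 (Northgate, w=40) cum 160
  y=21 (Southcross, w=75) cum 235
⇒ y* = 8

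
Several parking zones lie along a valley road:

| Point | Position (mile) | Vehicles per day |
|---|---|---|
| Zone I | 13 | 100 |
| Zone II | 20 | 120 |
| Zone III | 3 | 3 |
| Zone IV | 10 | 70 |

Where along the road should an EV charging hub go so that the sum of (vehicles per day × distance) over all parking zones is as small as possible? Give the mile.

x = 13

For a sum of weighted absolute distances on a line, the optimum is the weighted median (not the mean). Total weight W = 293; half-weight = 146.5.
Sort by position and accumulate weight:
  mile 3 (Zone III, w=3) → cum 3
  mile 10 (Zone IV, w=70) → cum 73
  mile 13 (Zone I, w=100) → cum 173  ≥ 146.5 → median here
  mile 20 (Zone II, w=120) → cum 293
Optimal location: mile 13.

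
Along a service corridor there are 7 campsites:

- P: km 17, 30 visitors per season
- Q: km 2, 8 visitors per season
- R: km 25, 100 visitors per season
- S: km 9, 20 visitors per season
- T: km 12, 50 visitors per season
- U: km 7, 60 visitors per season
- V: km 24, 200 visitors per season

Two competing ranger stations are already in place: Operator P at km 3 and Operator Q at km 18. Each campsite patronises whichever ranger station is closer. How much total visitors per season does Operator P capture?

The indifferent point is the midpoint (3+18)/2 = 10.5; campsites left of it (closer to Operator P at 3) go to Operator P, those right go to Operator Q.
  Q at 2 (w=8) → Operator P
  U at 7 (w=60) → Operator P
  S at 9 (w=20) → Operator P
  T at 12 (w=50) → Operator Q
  P at 17 (w=30) → Operator Q
  V at 24 (w=200) → Operator Q
  R at 25 (w=100) → Operator Q
Operator P captures 88; Operator Q captures 380.

88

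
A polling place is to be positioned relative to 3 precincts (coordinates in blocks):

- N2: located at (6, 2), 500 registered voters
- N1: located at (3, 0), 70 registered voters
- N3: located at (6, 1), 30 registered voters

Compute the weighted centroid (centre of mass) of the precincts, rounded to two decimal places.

(5.65, 1.72)

The minimiser of Σwᵢ‖p−pᵢ‖² is the weighted centroid p* = (Σwᵢpᵢ)/(Σwᵢ).
Σwᵢ = 600.
Σwᵢxᵢ = 500·6 + 70·3 + 30·6 = 3390.
Σwᵢyᵢ = 500·2 + 70·0 + 30·1 = 1030.
x* = 3390/600 = 5.65, y* = 1030/600 = 1.72.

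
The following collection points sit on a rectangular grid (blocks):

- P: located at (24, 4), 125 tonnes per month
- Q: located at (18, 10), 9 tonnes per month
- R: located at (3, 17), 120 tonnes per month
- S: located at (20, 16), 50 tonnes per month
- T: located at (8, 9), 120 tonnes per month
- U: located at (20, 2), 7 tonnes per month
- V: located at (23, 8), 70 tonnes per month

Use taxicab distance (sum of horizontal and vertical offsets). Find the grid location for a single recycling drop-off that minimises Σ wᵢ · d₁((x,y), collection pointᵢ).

Manhattan distance separates: Σwᵢ(|x−xᵢ|+|y−yᵢ|) = Σwᵢ|x−xᵢ| + Σwᵢ|y−yᵢ|, so x and y are optimised independently as 1-D weighted medians.
Total weight W = 501; half = 250.5.
x-coordinate, sorted with cumulative weight:
  x=3 (R, w=120) cum 120
  x=8 (T, w=120) cum 240
  x=18 (Q, w=9) cum 249
  x=20 (S, w=50) cum 299  ← median
  x=20 (U, w=7) cum 306
  x=23 (V, w=70) cum 376
  x=24 (P, w=125) cum 501
⇒ x* = 20
y-coordinate, sorted with cumulative weight:
  y=2 (U, w=7) cum 7
  y=4 (P, w=125) cum 132
  y=8 (V, w=70) cum 202
  y=9 (T, w=120) cum 322  ← median
  y=10 (Q, w=9) cum 331
  y=16 (S, w=50) cum 381
  y=17 (R, w=120) cum 501
⇒ y* = 9

(20, 9)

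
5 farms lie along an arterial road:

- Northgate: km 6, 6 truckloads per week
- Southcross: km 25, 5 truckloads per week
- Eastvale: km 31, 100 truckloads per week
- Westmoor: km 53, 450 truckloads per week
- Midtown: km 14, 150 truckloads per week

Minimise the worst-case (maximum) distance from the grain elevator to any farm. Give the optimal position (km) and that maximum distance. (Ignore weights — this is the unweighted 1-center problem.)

The 1-center on a line is the midpoint of the two extreme points: leftmost at 6, rightmost at 53.
Optimal location = (6 + 53)/2 = 29.5; maximum distance = (53 − 6)/2 = 23.5.

location 29.5, max distance 23.5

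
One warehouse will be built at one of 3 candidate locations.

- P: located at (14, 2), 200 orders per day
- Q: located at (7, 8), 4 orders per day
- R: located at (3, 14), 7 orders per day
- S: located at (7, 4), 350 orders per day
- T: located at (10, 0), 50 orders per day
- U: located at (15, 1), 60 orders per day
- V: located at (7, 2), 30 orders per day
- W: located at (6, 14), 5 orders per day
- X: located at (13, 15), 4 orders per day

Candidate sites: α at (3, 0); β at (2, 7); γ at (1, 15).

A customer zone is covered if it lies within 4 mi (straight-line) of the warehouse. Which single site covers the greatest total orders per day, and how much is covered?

γ, covering 7

Coverage radius r = 4 mi; a point is covered iff (Δx)²+(Δy)² ≤ 4² = 16.
  α (3, 0): covers {none} → 0
  β (2, 7): covers {none} → 0
  γ (1, 15): covers {R} → 7
Maximum coverage at γ: 7 orders per day.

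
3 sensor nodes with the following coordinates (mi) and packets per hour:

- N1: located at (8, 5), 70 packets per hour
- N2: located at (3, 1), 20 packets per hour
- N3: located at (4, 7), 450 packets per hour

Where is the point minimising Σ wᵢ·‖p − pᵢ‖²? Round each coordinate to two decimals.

(4.48, 6.52)

The minimiser of Σwᵢ‖p−pᵢ‖² is the weighted centroid p* = (Σwᵢpᵢ)/(Σwᵢ).
Σwᵢ = 540.
Σwᵢxᵢ = 70·8 + 20·3 + 450·4 = 2420.
Σwᵢyᵢ = 70·5 + 20·1 + 450·7 = 3520.
x* = 2420/540 = 4.48, y* = 3520/540 = 6.52.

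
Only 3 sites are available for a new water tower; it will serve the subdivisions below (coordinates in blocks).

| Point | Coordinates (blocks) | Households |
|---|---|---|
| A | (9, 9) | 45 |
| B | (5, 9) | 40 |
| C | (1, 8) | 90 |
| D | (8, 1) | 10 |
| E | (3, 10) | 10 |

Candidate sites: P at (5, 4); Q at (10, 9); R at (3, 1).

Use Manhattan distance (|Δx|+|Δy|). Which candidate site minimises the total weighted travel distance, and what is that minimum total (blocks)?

Q, total 1325 blocks

Total weighted distance at each candidate:
  P (5, 4): total = 1465
  Q (10, 9): total = 1325
  R (3, 1): total = 1980
Minimum is at Q with total 1325 blocks.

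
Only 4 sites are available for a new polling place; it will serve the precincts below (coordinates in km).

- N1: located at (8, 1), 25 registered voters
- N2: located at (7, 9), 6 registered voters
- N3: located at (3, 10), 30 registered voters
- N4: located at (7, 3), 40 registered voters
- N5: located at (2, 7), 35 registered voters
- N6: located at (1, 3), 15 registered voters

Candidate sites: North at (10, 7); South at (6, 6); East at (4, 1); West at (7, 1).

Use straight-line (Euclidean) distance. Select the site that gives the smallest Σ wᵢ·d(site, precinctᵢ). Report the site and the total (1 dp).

South, total 661.9 km

Total weighted distance at each candidate:
  North (10, 7): total = 1036.0
  South (6, 6): total = 661.9
  East (4, 1): total = 842.6
  West (7, 1): total = 816.7
Minimum is at South with total 661.9 km.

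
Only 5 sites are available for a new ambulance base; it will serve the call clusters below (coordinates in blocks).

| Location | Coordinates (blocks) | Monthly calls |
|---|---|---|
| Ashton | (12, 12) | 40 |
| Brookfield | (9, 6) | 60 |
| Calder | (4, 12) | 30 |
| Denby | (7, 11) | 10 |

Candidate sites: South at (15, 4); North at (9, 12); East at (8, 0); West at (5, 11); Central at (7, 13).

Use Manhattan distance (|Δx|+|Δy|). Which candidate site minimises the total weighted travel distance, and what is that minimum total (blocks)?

Total weighted distance at each candidate:
  South (15, 4): total = 1640
  North (9, 12): total = 660
  East (8, 0): total = 1660
  West (5, 11): total = 940
  Central (7, 13): total = 920
Minimum is at North with total 660 blocks.

North, total 660 blocks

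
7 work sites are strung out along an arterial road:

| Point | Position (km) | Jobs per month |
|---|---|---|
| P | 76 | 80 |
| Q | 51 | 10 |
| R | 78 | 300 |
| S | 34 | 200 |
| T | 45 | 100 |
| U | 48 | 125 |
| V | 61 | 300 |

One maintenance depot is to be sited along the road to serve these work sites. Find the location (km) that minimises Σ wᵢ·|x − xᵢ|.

x = 61

For a sum of weighted absolute distances on a line, the optimum is the weighted median (not the mean). Total weight W = 1115; half-weight = 557.5.
Sort by position and accumulate weight:
  km 34 (S, w=200) → cum 200
  km 45 (T, w=100) → cum 300
  km 48 (U, w=125) → cum 425
  km 51 (Q, w=10) → cum 435
  km 61 (V, w=300) → cum 735  ≥ 557.5 → median here
  km 76 (P, w=80) → cum 815
  km 78 (R, w=300) → cum 1115
Optimal location: km 61.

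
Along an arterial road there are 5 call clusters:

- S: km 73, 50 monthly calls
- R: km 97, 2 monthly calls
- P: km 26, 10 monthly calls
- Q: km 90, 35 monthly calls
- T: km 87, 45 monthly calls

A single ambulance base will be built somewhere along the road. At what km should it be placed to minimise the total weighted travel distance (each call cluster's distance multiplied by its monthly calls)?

x = 87

For a sum of weighted absolute distances on a line, the optimum is the weighted median (not the mean). Total weight W = 142; half-weight = 71.
Sort by position and accumulate weight:
  km 26 (P, w=10) → cum 10
  km 73 (S, w=50) → cum 60
  km 87 (T, w=45) → cum 105  ≥ 71 → median here
  km 90 (Q, w=35) → cum 140
  km 97 (R, w=2) → cum 142
Optimal location: km 87.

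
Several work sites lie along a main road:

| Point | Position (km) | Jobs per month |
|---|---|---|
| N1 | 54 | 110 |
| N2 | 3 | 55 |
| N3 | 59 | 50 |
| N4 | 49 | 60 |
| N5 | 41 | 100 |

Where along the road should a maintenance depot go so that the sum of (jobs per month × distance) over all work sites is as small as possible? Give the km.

x = 49

For a sum of weighted absolute distances on a line, the optimum is the weighted median (not the mean). Total weight W = 375; half-weight = 187.5.
Sort by position and accumulate weight:
  km 3 (N2, w=55) → cum 55
  km 41 (N5, w=100) → cum 155
  km 49 (N4, w=60) → cum 215  ≥ 187.5 → median here
  km 54 (N1, w=110) → cum 325
  km 59 (N3, w=50) → cum 375
Optimal location: km 49.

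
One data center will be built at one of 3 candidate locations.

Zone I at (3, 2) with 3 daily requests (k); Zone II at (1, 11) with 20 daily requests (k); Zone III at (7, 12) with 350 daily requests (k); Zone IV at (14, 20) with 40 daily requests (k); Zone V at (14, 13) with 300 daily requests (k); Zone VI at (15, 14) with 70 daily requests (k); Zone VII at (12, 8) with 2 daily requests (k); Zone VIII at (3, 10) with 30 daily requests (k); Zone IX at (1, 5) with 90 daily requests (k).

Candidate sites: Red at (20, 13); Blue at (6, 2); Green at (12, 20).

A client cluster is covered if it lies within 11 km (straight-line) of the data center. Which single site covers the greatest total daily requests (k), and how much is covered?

Green, covering 760

Coverage radius r = 11 km; a point is covered iff (Δx)²+(Δy)² ≤ 11² = 121.
  Red (20, 13): covers {Zone IV, Zone V, Zone VI, Zone VII} → 412
  Blue (6, 2): covers {Zone I, Zone II, Zone III, Zone VII, Zone VIII, Zone IX} → 495
  Green (12, 20): covers {Zone III, Zone IV, Zone V, Zone VI} → 760
Maximum coverage at Green: 760 daily requests (k).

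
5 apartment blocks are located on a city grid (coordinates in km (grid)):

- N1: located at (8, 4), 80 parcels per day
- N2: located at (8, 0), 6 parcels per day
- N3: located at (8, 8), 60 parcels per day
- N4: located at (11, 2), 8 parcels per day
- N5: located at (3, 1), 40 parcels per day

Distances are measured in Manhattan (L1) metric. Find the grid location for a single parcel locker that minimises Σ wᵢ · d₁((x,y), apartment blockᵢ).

Manhattan distance separates: Σwᵢ(|x−xᵢ|+|y−yᵢ|) = Σwᵢ|x−xᵢ| + Σwᵢ|y−yᵢ|, so x and y are optimised independently as 1-D weighted medians.
Total weight W = 194; half = 97.
x-coordinate, sorted with cumulative weight:
  x=3 (N5, w=40) cum 40
  x=8 (N1, w=80) cum 120  ← median
  x=8 (N2, w=6) cum 126
  x=8 (N3, w=60) cum 186
  x=11 (N4, w=8) cum 194
⇒ x* = 8
y-coordinate, sorted with cumulative weight:
  y=0 (N2, w=6) cum 6
  y=1 (N5, w=40) cum 46
  y=2 (N4, w=8) cum 54
  y=4 (N1, w=80) cum 134  ← median
  y=8 (N3, w=60) cum 194
⇒ y* = 4

(8, 4)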